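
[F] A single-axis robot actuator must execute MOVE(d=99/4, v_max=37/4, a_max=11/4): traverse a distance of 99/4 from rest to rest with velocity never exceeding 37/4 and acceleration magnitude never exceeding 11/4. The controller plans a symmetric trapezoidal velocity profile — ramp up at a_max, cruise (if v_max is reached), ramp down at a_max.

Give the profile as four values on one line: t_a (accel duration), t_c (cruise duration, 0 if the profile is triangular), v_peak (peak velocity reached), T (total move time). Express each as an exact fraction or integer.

t_a=3 t_c=0 v_peak=33/4 T=6

vₘ²/aₘ = (37/4)²/(11/4) = 1369/44
99/4 < 1369/44 so t_c = 0
v_peak = √(99/4·11/4) = √(1089/16) = 33/4
t_a = (33/4)/(11/4) = 3; t_c = 0
T = 2·3 = 6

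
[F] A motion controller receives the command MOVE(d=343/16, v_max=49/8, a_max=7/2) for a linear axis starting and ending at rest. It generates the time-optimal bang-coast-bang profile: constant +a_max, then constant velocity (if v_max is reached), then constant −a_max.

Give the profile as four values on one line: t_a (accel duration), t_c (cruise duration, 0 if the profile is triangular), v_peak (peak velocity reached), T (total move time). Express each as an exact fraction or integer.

t_a=7/4 t_c=7/4 v_peak=49/8 T=21/4

v_max²/a_max = (49/8)²/(7/2) = 343/32
343/16 ≥ 343/32 ⇒ cruise phase
t_a = (49/8)/(7/2) = 7/4; v_peak = 49/8
d_cruise = 343/16 − 343/32 = 343/32; t_c = (343/32)/(49/8) = 7/4
T = 2·7/4 + 7/4 = 21/4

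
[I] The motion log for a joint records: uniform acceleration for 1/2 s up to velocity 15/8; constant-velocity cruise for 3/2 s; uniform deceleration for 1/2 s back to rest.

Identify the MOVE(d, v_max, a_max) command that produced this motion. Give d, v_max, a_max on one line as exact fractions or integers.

d=15/4 v_max=15/8 a_max=15/4

a_max = (15/8)/(1/2) = 15/4
d_a = ½·15/8·1/2 = 15/32; d_c = 15/8·3/2 = 45/16
d = 2·15/32 + 45/16 = 15/4
t_c = 3/2 > 0 → v_max = v_peak = 15/8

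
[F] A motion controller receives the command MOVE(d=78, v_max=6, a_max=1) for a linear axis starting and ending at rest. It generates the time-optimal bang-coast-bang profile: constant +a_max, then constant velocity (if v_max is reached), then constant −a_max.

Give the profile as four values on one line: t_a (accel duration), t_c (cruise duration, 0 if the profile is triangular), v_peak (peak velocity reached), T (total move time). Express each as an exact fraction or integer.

t_a=6 t_c=7 v_peak=6 T=19

v_max²/a_max = 6²/1 = 36
78 ≥ 36 so v_max reached
t_a = 6/1 = 6; v_peak = 6
d_cruise = 78 − 36 = 42; t_c = 42/6 = 7
T = 2·6 + 7 = 19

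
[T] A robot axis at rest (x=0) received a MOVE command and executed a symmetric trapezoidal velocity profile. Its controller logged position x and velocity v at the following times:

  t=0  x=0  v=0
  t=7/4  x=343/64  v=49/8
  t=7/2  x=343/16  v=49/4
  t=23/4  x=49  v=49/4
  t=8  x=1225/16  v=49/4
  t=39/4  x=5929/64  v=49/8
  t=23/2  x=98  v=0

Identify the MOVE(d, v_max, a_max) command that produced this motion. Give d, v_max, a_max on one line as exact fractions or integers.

final state: t=23/2, x=98, v=0 → d = 98
a_max = (49/8−0)/(7/4−0) = 7/2
max v = 49/4 over t∈[7/2,8] → v_max = 49/4
check: 49/4·(7/2+9/2) = 98 ✓

d=98 v_max=49/4 a_max=7/2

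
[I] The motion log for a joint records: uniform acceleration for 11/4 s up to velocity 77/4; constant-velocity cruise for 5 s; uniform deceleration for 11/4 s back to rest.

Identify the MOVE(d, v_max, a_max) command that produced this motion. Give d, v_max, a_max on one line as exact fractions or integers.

a_max = (77/4)/(11/4) = 7
d_a = ½·77/4·11/4 = 847/32; d_c = 77/4·5 = 385/4
d = 2·847/32 + 385/4 = 2387/16
t_c = 5 > 0 ⇒ limit active, v_max = 77/4

d=2387/16 v_max=77/4 a_max=7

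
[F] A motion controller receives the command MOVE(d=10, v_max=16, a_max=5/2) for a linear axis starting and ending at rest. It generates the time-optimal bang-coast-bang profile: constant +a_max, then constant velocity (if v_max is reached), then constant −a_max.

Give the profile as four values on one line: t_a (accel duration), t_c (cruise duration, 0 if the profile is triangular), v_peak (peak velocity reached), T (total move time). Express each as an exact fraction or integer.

t_a=2 t_c=0 v_peak=5 T=4

v_max²/a_max = 16²/(5/2) = 512/5
10 < 512/5 ⇒ no cruise
v_peak = √(10·5/2) = √25 = 5
t_a = 5/(5/2) = 2; t_c = 0
T = 2·2 = 4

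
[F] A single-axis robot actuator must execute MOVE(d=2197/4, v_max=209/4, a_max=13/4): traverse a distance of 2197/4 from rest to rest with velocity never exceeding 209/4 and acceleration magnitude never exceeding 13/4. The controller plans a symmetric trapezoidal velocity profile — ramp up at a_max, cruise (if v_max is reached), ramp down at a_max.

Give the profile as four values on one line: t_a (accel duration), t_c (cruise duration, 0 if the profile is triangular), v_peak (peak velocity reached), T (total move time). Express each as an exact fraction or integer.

(v_max)²/a_max = (209/4)²/(13/4) = 43681/52
2197/4 < 43681/52 ⇒ no cruise
v_peak = √(2197/4·13/4) = √(28561/16) = 169/4
t_a = (169/4)/(13/4) = 13; t_c = 0
T = 2·13 = 26

t_a=13 t_c=0 v_peak=169/4 T=26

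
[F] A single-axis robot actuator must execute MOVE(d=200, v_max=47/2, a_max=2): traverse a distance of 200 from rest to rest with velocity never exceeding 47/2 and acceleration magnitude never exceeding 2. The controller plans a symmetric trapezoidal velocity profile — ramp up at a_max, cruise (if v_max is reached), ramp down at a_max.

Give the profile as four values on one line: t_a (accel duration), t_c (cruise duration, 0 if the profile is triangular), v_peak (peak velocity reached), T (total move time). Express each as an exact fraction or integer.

vₘ²/aₘ = (47/2)²/2 = 2209/8
200 < 2209/8 ⇒ no cruise
v_peak = √(200·2) = √400 = 20
t_a = 20/2 = 10; t_c = 0
T = 2·10 = 20

t_a=10 t_c=0 v_peak=20 T=20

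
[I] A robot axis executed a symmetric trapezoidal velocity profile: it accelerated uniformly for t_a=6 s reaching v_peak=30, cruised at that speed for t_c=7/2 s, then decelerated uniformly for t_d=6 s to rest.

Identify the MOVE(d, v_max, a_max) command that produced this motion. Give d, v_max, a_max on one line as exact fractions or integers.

a_max = 30/6 = 5
d_a = ½·30·6 = 90; d_c = 30·7/2 = 105
d = 2·90 + 105 = 285
t_c = 7/2 > 0 → v_max = v_peak = 30

d=285 v_max=30 a_max=5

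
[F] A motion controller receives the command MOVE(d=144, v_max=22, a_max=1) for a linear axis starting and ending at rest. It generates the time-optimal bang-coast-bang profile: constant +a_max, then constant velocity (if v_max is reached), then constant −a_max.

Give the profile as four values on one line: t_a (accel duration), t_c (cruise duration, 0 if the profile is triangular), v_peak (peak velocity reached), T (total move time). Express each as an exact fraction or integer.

t_a=12 t_c=0 v_peak=12 T=24

vₘ²/aₘ = 22²/1 = 484
144 < 484 ⇒ no cruise
v_peak = √(144·1) = √144 = 12
t_a = 12/1 = 12; t_c = 0
T = 2·12 = 24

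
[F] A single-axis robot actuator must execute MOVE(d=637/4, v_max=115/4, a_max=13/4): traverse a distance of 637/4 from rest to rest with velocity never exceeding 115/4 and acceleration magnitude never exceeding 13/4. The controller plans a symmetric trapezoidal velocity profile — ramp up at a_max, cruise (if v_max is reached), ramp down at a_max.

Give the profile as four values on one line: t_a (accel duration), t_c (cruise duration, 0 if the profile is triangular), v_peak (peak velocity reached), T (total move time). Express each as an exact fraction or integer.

v_max²/a_max = (115/4)²/(13/4) = 13225/52
637/4 < 13225/52 → triangular
v_peak = √(637/4·13/4) = √(8281/16) = 91/4
t_a = (91/4)/(13/4) = 7; t_c = 0
T = 2·7 = 14

t_a=7 t_c=0 v_peak=91/4 T=14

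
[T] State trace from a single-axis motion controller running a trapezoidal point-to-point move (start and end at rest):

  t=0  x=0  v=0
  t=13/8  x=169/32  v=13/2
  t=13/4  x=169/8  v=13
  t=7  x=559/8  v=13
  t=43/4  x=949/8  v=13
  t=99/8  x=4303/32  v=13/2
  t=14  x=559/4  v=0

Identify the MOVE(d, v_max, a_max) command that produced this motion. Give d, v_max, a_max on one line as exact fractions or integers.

final state: t=14, x=559/4, v=0 → d = 559/4
a_max = (13/2−0)/(13/8−0) = 4
max v = 13 over t∈[13/4,43/4] → v_max = 13
check: 13·(13/4+15/2) = 559/4 ✓

d=559/4 v_max=13 a_max=4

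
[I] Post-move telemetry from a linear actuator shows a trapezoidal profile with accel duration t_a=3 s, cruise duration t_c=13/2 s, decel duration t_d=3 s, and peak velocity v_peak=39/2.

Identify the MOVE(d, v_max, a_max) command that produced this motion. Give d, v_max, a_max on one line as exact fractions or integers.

a_max = (39/2)/3 = 13/2
d_a = ½·39/2·3 = 117/4; d_c = 39/2·13/2 = 507/4
d = 2·117/4 + 507/4 = 741/4
t_c = 13/2 > 0 ⇒ limit active, v_max = 39/2

d=741/4 v_max=39/2 a_max=13/2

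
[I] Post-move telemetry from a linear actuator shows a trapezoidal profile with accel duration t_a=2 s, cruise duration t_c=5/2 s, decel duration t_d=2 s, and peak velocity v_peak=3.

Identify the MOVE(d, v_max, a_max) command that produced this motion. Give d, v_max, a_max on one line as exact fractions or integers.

a_max = 3/2
d_a = ½·3·2 = 3; d_c = 3·5/2 = 15/2
d = 2·3 + 15/2 = 27/2
t_c = 5/2 > 0 → v_max = v_peak = 3

d=27/2 v_max=3 a_max=3/2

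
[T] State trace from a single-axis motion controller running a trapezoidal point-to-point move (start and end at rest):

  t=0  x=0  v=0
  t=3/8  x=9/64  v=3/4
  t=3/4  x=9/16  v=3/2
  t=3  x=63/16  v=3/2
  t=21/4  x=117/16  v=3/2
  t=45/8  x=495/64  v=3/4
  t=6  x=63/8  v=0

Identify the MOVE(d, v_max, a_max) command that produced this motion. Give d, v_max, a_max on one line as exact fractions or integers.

final state: t=6, x=63/8, v=0 → d = 63/8
a_max = (3/4−0)/(3/8−0) = 2
max v = 3/2 over t∈[3/4,21/4] → v_max = 3/2
check: 3/2·(3/4+9/2) = 63/8 ✓

d=63/8 v_max=3/2 a_max=2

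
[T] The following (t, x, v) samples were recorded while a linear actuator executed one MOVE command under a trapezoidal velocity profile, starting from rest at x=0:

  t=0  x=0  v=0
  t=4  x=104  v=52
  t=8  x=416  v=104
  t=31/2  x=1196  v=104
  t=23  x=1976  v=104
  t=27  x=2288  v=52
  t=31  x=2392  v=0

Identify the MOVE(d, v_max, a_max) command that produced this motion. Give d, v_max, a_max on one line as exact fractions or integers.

final state: t=31, x=2392, v=0 → d = 2392
a_max = (52−0)/(4−0) = 13
max v = 104 over t∈[8,23] → v_max = 104
check: 104·(8+15) = 2392 ✓

d=2392 v_max=104 a_max=13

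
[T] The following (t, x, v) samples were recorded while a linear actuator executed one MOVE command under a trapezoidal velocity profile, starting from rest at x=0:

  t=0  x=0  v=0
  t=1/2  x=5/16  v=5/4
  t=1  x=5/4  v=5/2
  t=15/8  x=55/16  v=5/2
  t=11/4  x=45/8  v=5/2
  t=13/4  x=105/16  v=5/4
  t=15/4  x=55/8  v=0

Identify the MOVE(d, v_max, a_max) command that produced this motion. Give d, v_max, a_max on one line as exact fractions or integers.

final state: t=15/4, x=55/8, v=0 → d = 55/8
a_max = (5/4−0)/(1/2−0) = 5/2
max v = 5/2 over t∈[1,11/4] → v_max = 5/2
check: 5/2·(1+7/4) = 55/8 ✓

d=55/8 v_max=5/2 a_max=5/2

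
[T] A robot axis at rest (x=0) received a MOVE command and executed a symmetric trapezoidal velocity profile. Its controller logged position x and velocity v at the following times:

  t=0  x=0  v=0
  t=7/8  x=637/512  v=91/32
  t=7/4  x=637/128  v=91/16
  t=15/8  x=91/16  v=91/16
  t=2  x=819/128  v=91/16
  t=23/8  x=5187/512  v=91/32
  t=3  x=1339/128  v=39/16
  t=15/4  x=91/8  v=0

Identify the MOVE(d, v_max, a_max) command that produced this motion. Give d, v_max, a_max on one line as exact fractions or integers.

final state: t=15/4, x=91/8, v=0 → d = 91/8
a_max = (91/32−0)/(7/8−0) = 13/4
max v = 91/16 over t∈[7/4,2] → v_max = 91/16
check: 91/16·(7/4+1/4) = 91/8 ✓

d=91/8 v_max=91/16 a_max=13/4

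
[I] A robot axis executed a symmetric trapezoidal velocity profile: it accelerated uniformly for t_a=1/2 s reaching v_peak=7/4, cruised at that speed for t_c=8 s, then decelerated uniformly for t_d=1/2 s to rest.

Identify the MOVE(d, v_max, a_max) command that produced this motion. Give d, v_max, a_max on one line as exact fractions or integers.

d=119/8 v_max=7/4 a_max=7/2

a_max = (7/4)/(1/2) = 7/2
d_a = ½·7/4·1/2 = 7/16; d_c = 7/4·8 = 14
d = 2·7/16 + 14 = 119/8
t_c = 8 > 0 → v_max = v_peak = 7/4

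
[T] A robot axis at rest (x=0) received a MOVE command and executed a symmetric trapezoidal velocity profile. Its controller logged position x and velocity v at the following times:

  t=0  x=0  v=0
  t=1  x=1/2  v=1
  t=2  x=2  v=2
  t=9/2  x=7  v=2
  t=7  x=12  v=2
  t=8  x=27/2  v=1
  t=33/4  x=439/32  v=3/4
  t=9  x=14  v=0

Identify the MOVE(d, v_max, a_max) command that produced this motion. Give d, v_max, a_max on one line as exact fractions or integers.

d=14 v_max=2 a_max=1

final state: t=9, x=14, v=0 → d = 14
a_max = (1−0)/(1−0) = 1
max v = 2 over t∈[2,7] → v_max = 2
check: 2·(2+5) = 14 ✓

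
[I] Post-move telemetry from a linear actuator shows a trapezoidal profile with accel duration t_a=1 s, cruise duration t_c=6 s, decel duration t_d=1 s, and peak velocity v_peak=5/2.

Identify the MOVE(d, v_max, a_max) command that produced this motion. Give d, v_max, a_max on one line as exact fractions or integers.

d=35/2 v_max=5/2 a_max=5/2

a_max = (5/2)/1 = 5/2
d_a = ½·5/2·1 = 5/4; d_c = 5/2·6 = 15
d = 2·5/4 + 15 = 35/2
t_c = 6 > 0 → v_max = v_peak = 5/2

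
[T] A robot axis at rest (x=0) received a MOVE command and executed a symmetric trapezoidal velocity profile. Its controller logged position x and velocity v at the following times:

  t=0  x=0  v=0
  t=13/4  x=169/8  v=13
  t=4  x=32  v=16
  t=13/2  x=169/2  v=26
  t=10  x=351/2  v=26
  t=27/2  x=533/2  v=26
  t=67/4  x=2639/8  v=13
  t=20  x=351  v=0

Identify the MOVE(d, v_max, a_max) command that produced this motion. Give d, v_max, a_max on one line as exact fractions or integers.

d=351 v_max=26 a_max=4

final state: t=20, x=351, v=0 → d = 351
a_max = (13−0)/(13/4−0) = 4
max v = 26 over t∈[13/2,27/2] → v_max = 26
check: 26·(13/2+7) = 351 ✓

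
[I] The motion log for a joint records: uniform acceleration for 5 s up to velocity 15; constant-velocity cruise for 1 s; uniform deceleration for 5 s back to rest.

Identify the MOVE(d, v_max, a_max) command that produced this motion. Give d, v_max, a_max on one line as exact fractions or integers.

d=90 v_max=15 a_max=3

a_max = 15/5 = 3
d_a = ½·15·5 = 75/2; d_c = 15·1 = 15
d = 2·75/2 + 15 = 90
t_c = 1 > 0 ⇒ limit active, v_max = 15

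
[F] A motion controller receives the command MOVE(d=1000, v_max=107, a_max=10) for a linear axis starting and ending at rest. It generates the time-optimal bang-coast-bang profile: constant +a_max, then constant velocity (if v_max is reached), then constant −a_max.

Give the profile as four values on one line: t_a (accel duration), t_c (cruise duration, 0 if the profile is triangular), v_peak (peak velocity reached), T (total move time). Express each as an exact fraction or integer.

vₘ²/aₘ = 107²/10 = 11449/10
1000 < 11449/10 so t_c = 0
v_peak = √(1000·10) = √10000 = 100
t_a = 100/10 = 10; t_c = 0
T = 2·10 = 20

t_a=10 t_c=0 v_peak=100 T=20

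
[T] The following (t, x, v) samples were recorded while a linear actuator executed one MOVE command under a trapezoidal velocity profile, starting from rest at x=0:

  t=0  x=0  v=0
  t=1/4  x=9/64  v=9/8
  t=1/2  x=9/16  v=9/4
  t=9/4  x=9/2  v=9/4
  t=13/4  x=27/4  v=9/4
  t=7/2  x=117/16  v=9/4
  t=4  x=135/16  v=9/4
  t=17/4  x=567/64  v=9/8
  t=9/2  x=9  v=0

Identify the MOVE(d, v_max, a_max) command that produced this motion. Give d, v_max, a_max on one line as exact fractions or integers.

d=9 v_max=9/4 a_max=9/2

final state: t=9/2, x=9, v=0 → d = 9
a_max = (9/8−0)/(1/4−0) = 9/2
max v = 9/4 over t∈[1/2,4] → v_max = 9/4
check: 9/4·(1/2+7/2) = 9 ✓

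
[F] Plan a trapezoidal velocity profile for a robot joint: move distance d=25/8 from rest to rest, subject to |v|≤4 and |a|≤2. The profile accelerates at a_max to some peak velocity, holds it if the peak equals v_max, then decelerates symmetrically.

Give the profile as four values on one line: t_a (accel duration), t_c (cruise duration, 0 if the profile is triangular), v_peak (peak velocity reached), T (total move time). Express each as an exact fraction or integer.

t_a=5/4 t_c=0 v_peak=5/2 T=5/2

v_max²/a_max = 4²/2 = 8
25/8 < 8 so t_c = 0
v_peak = √(25/8·2) = √(25/4) = 5/2
t_a = (5/2)/2 = 5/4; t_c = 0
T = 2·5/4 = 5/2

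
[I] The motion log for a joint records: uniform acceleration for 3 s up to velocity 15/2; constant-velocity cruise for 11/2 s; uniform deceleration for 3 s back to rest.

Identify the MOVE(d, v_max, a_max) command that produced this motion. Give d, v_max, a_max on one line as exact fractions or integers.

a_max = (15/2)/3 = 5/2
d_a = ½·15/2·3 = 45/4; d_c = 15/2·11/2 = 165/4
d = 2·45/4 + 165/4 = 255/4
t_c = 11/2 > 0 so v_max = 15/2

d=255/4 v_max=15/2 a_max=5/2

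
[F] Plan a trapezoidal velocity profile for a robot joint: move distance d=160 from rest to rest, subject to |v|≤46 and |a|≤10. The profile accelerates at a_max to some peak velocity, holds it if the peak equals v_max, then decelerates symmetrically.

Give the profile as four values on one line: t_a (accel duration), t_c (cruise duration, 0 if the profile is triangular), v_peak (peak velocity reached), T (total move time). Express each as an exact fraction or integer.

t_a=4 t_c=0 v_peak=40 T=8

(v_max)²/a_max = 46²/10 = 1058/5
160 < 1058/5 → triangular
v_peak = √(160·10) = √1600 = 40
t_a = 40/10 = 4; t_c = 0
T = 2·4 = 8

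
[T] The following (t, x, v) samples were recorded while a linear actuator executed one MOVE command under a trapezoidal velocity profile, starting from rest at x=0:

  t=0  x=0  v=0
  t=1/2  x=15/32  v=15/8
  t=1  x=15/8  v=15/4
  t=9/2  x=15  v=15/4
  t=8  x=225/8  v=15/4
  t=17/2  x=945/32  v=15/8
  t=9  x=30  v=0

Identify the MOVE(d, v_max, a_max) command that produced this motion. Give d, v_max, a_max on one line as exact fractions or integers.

final state: t=9, x=30, v=0 → d = 30
a_max = (15/8−0)/(1/2−0) = 15/4
max v = 15/4 over t∈[1,8] → v_max = 15/4
check: 15/4·(1+7) = 30 ✓

d=30 v_max=15/4 a_max=15/4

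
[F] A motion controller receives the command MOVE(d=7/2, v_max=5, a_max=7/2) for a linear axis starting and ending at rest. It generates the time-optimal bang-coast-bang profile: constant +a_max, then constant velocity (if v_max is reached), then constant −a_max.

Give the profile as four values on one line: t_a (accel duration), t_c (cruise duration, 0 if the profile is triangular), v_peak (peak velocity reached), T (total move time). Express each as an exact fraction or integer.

(v_max)²/a_max = 5²/(7/2) = 50/7
7/2 < 50/7 → triangular
v_peak = √(7/2·7/2) = √(49/4) = 7/2
t_a = (7/2)/(7/2) = 1; t_c = 0
T = 2·1 = 2

t_a=1 t_c=0 v_peak=7/2 T=2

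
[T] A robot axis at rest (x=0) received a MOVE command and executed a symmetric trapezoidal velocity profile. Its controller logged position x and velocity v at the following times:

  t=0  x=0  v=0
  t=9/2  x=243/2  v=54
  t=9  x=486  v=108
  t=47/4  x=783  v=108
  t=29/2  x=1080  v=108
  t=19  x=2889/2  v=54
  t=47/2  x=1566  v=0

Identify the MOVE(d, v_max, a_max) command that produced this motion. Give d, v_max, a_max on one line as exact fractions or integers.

final state: t=47/2, x=1566, v=0 → d = 1566
a_max = (54−0)/(9/2−0) = 12
max v = 108 over t∈[9,29/2] → v_max = 108
check: 108·(9+11/2) = 1566 ✓

d=1566 v_max=108 a_max=12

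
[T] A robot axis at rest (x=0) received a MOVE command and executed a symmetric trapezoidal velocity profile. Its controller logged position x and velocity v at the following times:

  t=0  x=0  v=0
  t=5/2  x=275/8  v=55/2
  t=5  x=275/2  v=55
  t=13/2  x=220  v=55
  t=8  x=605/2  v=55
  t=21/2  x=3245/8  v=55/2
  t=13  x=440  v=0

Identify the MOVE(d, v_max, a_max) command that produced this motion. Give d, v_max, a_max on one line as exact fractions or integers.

d=440 v_max=55 a_max=11

final state: t=13, x=440, v=0 → d = 440
a_max = (55/2−0)/(5/2−0) = 11
max v = 55 over t∈[5,8] → v_max = 55
check: 55·(5+3) = 440 ✓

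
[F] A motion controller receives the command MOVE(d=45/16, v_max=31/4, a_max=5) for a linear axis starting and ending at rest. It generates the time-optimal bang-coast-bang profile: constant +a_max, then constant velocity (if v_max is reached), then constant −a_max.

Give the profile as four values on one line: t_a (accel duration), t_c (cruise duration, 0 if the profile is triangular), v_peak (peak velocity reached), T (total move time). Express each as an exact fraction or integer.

v_max²/a_max = (31/4)²/5 = 961/80
45/16 < 961/80 ⇒ no cruise
v_peak = √(45/16·5) = √(225/16) = 15/4
t_a = (15/4)/5 = 3/4; t_c = 0
T = 2·3/4 = 3/2

t_a=3/4 t_c=0 v_peak=15/4 T=3/2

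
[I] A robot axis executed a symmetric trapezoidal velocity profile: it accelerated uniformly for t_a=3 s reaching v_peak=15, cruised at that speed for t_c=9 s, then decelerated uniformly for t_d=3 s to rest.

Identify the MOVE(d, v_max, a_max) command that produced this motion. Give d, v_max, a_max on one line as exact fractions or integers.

a_max = 15/3 = 5
d_a = ½·15·3 = 45/2; d_c = 15·9 = 135
d = 2·45/2 + 135 = 180
t_c = 9 > 0 → v_max = v_peak = 15

d=180 v_max=15 a_max=5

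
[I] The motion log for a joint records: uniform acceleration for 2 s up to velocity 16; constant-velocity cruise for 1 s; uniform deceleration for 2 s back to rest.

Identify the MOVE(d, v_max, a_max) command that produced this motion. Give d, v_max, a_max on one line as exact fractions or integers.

a_max = 16/2 = 8
d_a = ½·16·2 = 16; d_c = 16·1 = 16
d = 2·16 + 16 = 48
t_c = 1 > 0 → v_max = v_peak = 16

d=48 v_max=16 a_max=8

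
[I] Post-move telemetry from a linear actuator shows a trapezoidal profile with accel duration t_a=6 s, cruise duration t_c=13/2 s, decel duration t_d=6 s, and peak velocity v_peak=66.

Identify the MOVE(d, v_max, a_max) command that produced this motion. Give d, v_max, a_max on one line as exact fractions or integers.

a_max = 66/6 = 11
d_a = ½·66·6 = 198; d_c = 66·13/2 = 429
d = 2·198 + 429 = 825
t_c = 13/2 > 0 → v_max = v_peak = 66

d=825 v_max=66 a_max=11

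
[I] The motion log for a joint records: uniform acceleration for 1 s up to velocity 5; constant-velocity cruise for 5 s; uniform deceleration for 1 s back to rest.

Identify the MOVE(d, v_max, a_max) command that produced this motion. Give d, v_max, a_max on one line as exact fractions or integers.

a_max = 5/1 = 5
d_a = ½·5·1 = 5/2; d_c = 5·5 = 25
d = 2·5/2 + 25 = 30
t_c = 5 > 0 ⇒ limit active, v_max = 5

d=30 v_max=5 a_max=5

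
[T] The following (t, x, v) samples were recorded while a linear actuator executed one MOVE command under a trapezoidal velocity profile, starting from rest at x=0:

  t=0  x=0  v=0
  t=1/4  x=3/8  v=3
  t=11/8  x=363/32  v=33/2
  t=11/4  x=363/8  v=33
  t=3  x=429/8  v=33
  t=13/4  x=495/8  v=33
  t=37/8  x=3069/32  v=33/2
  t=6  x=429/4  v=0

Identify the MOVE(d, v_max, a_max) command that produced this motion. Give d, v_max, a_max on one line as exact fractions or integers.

final state: t=6, x=429/4, v=0 → d = 429/4
a_max = (3−0)/(1/4−0) = 12
max v = 33 over t∈[11/4,13/4] → v_max = 33
check: 33·(11/4+1/2) = 429/4 ✓

d=429/4 v_max=33 a_max=12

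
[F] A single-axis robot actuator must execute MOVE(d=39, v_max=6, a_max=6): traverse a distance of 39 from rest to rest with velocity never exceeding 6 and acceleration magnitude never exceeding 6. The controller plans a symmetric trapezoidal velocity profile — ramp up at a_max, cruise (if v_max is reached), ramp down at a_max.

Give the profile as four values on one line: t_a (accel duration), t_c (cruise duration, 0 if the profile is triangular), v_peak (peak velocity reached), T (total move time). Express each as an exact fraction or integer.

t_a=1 t_c=11/2 v_peak=6 T=15/2

vₘ²/aₘ = 6²/6 = 6
39 ≥ 6 → trapezoidal
t_a = 6/6 = 1; v_peak = 6
d_cruise = 39 − 6 = 33; t_c = 33/6 = 11/2
T = 2·1 + 11/2 = 15/2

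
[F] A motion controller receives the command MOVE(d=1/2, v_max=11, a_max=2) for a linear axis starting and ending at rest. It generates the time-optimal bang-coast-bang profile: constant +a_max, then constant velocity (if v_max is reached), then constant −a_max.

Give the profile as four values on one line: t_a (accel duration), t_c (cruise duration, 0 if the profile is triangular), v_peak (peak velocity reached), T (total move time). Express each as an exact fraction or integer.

vₘ²/aₘ = 11²/2 = 121/2
1/2 < 121/2 ⇒ no cruise
v_peak = √(1/2·2) = √1 = 1
t_a = 1/2; t_c = 0
T = 2·1/2 = 1

t_a=1/2 t_c=0 v_peak=1 T=1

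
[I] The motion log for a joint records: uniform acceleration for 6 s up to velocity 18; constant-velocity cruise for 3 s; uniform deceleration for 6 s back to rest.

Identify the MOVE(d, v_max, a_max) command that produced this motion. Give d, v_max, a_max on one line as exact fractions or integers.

d=162 v_max=18 a_max=3

a_max = 18/6 = 3
d_a = ½·18·6 = 54; d_c = 18·3 = 54
d = 2·54 + 54 = 162
t_c = 3 > 0 → v_max = v_peak = 18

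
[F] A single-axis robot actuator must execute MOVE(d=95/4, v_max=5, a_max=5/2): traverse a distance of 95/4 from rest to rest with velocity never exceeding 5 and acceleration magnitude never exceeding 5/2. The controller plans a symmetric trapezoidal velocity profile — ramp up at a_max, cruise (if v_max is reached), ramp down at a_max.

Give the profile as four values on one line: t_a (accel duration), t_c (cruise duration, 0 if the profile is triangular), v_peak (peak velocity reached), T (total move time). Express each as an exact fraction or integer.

t_a=2 t_c=11/4 v_peak=5 T=27/4

vₘ²/aₘ = 5²/(5/2) = 10
95/4 ≥ 10 ⇒ cruise phase
t_a = 5/(5/2) = 2; v_peak = 5
d_cruise = 95/4 − 10 = 55/4; t_c = (55/4)/5 = 11/4
T = 2·2 + 11/4 = 27/4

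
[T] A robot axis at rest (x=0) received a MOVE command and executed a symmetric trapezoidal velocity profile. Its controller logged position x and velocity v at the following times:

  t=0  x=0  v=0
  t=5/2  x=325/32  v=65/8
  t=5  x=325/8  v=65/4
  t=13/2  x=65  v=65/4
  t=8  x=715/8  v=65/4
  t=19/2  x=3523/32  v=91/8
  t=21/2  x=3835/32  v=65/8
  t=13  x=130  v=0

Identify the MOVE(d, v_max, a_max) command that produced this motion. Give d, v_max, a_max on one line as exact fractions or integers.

d=130 v_max=65/4 a_max=13/4

final state: t=13, x=130, v=0 → d = 130
a_max = (65/8−0)/(5/2−0) = 13/4
max v = 65/4 over t∈[5,8] → v_max = 65/4
check: 65/4·(5+3) = 130 ✓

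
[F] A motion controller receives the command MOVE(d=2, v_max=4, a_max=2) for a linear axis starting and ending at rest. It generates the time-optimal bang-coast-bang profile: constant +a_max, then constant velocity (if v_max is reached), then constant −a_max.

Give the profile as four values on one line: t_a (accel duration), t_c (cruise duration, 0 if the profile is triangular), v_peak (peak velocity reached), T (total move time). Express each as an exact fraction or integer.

t_a=1 t_c=0 v_peak=2 T=2

(v_max)²/a_max = 4²/2 = 8
2 < 8 ⇒ no cruise
v_peak = √(2·2) = √4 = 2
t_a = 2/2 = 1; t_c = 0
T = 2·1 = 2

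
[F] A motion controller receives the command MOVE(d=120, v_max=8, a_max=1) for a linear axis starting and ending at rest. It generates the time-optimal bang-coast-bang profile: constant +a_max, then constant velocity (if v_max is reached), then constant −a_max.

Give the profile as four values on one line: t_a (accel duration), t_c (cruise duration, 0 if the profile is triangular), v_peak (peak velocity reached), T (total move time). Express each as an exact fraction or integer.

t_a=8 t_c=7 v_peak=8 T=23

(v_max)²/a_max = 8²/1 = 64
120 ≥ 64 so v_max reached
t_a = 8/1 = 8; v_peak = 8
d_cruise = 120 − 64 = 56; t_c = 56/8 = 7
T = 2·8 + 7 = 23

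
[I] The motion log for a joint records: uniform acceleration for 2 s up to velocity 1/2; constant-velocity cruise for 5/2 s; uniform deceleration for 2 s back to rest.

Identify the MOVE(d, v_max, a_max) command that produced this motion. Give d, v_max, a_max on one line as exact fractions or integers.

a_max = (1/2)/2 = 1/4
d_a = ½·1/2·2 = 1/2; d_c = 1/2·5/2 = 5/4
d = 2·1/2 + 5/4 = 9/4
t_c = 5/2 > 0 so v_max = 1/2

d=9/4 v_max=1/2 a_max=1/4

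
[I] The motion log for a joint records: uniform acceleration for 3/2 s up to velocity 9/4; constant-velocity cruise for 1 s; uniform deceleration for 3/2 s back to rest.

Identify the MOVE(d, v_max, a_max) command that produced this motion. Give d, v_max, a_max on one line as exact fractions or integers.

d=45/8 v_max=9/4 a_max=3/2

a_max = (9/4)/(3/2) = 3/2
d_a = ½·9/4·3/2 = 27/16; d_c = 9/4·1 = 9/4
d = 2·27/16 + 9/4 = 45/8
t_c = 1 > 0 so v_max = 9/4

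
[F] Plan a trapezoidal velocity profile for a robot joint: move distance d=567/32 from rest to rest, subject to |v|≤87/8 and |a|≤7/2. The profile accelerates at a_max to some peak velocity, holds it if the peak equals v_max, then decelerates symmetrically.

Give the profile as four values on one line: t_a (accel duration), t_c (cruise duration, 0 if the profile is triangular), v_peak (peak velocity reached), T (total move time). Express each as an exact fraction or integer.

t_a=9/4 t_c=0 v_peak=63/8 T=9/2

vₘ²/aₘ = (87/8)²/(7/2) = 7569/224
567/32 < 7569/224 so t_c = 0
v_peak = √(567/32·7/2) = √(3969/64) = 63/8
t_a = (63/8)/(7/2) = 9/4; t_c = 0
T = 2·9/4 = 9/2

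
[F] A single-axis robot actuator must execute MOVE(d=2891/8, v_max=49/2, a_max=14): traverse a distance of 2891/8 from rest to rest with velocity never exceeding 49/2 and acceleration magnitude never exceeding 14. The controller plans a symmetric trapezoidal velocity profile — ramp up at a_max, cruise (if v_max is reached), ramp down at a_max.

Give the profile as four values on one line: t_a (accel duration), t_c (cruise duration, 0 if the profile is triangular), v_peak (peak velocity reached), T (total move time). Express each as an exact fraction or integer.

t_a=7/4 t_c=13 v_peak=49/2 T=33/2

(v_max)²/a_max = (49/2)²/14 = 343/8
2891/8 ≥ 343/8 ⇒ cruise phase
t_a = (49/2)/14 = 7/4; v_peak = 49/2
d_cruise = 2891/8 − 343/8 = 637/2; t_c = (637/2)/(49/2) = 13
T = 2·7/4 + 13 = 33/2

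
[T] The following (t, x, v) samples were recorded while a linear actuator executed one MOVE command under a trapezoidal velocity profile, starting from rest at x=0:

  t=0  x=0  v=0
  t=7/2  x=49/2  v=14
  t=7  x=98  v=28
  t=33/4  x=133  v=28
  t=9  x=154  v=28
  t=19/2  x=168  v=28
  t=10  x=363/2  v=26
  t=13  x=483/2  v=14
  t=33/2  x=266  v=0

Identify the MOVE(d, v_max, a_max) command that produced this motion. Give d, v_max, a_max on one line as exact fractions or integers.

d=266 v_max=28 a_max=4

final state: t=33/2, x=266, v=0 → d = 266
a_max = (14−0)/(7/2−0) = 4
max v = 28 over t∈[7,19/2] → v_max = 28
check: 28·(7+5/2) = 266 ✓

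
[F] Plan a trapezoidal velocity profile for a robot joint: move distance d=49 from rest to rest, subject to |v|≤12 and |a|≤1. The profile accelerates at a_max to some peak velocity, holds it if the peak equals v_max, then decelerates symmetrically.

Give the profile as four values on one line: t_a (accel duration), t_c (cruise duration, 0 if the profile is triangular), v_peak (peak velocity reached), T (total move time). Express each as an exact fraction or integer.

(v_max)²/a_max = 12²/1 = 144
49 < 144 so t_c = 0
v_peak = √(49·1) = √49 = 7
t_a = 7/1 = 7; t_c = 0
T = 2·7 = 14

t_a=7 t_c=0 v_peak=7 T=14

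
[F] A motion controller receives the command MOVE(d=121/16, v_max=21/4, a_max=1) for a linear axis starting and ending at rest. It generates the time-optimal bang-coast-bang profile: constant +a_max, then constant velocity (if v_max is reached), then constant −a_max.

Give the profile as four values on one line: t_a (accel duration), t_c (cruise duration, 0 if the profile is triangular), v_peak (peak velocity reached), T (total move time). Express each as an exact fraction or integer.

(v_max)²/a_max = (21/4)²/1 = 441/16
121/16 < 441/16 so t_c = 0
v_peak = √(121/16·1) = √(121/16) = 11/4
t_a = (11/4)/1 = 11/4; t_c = 0
T = 2·11/4 = 11/2

t_a=11/4 t_c=0 v_peak=11/4 T=11/2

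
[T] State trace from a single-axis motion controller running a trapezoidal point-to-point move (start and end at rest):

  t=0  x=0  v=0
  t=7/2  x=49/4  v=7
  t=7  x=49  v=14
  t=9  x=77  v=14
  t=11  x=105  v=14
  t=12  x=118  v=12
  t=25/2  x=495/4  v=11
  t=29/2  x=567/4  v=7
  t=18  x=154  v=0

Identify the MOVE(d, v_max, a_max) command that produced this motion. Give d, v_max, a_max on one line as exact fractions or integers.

final state: t=18, x=154, v=0 → d = 154
a_max = (7−0)/(7/2−0) = 2
max v = 14 over t∈[7,11] → v_max = 14
check: 14·(7+4) = 154 ✓

d=154 v_max=14 a_max=2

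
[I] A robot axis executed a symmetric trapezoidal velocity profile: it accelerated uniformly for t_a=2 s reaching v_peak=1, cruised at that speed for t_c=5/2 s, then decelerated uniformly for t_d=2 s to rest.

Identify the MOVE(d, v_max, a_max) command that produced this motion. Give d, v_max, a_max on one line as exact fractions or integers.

a_max = 1/2
d_a = ½·1·2 = 1; d_c = 1·5/2 = 5/2
d = 2·1 + 5/2 = 9/2
t_c = 5/2 > 0 → v_max = v_peak = 1

d=9/2 v_max=1 a_max=1/2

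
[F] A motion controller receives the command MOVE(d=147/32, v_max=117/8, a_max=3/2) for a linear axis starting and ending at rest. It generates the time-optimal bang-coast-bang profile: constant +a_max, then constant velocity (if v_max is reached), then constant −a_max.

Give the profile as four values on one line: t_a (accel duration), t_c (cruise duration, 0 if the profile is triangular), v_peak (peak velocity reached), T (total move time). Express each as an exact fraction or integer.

v_max²/a_max = (117/8)²/(3/2) = 4563/32
147/32 < 4563/32 ⇒ no cruise
v_peak = √(147/32·3/2) = √(441/64) = 21/8
t_a = (21/8)/(3/2) = 7/4; t_c = 0
T = 2·7/4 = 7/2

t_a=7/4 t_c=0 v_peak=21/8 T=7/2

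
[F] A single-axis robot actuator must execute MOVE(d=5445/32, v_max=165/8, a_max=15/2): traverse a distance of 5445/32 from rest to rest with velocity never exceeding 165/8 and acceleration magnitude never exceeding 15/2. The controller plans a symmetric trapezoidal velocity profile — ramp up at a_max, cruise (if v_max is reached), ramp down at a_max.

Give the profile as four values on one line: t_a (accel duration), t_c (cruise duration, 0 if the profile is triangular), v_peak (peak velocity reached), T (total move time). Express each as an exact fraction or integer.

t_a=11/4 t_c=11/2 v_peak=165/8 T=11

v_max²/a_max = (165/8)²/(15/2) = 1815/32
5445/32 ≥ 1815/32 ⇒ cruise phase
t_a = (165/8)/(15/2) = 11/4; v_peak = 165/8
d_cruise = 5445/32 − 1815/32 = 1815/16; t_c = (1815/16)/(165/8) = 11/2
T = 2·11/4 + 11/2 = 11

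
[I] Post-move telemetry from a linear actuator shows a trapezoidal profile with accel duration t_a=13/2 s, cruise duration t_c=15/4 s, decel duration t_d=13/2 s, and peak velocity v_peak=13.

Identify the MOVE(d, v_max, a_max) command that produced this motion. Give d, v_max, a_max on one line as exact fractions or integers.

a_max = 13/(13/2) = 2
d_a = ½·13·13/2 = 169/4; d_c = 13·15/4 = 195/4
d = 2·169/4 + 195/4 = 533/4
t_c = 15/4 > 0 ⇒ limit active, v_max = 13

d=533/4 v_max=13 a_max=2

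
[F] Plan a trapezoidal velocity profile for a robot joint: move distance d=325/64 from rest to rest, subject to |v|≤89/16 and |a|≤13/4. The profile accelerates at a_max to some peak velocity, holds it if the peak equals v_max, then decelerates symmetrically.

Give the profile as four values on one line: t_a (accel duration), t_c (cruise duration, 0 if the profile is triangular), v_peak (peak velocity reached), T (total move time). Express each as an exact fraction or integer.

t_a=5/4 t_c=0 v_peak=65/16 T=5/2

vₘ²/aₘ = (89/16)²/(13/4) = 7921/832
325/64 < 7921/832 → triangular
v_peak = √(325/64·13/4) = √(4225/256) = 65/16
t_a = (65/16)/(13/4) = 5/4; t_c = 0
T = 2·5/4 = 5/2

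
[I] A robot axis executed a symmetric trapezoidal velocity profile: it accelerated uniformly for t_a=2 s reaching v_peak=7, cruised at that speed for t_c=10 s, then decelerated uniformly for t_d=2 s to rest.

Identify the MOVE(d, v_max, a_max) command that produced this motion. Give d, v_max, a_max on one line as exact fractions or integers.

d=84 v_max=7 a_max=7/2

a_max = 7/2
d_a = ½·7·2 = 7; d_c = 7·10 = 70
d = 2·7 + 70 = 84
t_c = 10 > 0 so v_max = 7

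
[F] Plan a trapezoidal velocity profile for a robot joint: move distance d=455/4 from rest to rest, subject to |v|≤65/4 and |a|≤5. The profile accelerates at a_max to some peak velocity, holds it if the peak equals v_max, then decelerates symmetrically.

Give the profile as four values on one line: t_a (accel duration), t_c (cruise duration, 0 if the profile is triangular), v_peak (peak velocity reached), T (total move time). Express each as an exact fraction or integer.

t_a=13/4 t_c=15/4 v_peak=65/4 T=41/4

v_max²/a_max = (65/4)²/5 = 845/16
455/4 ≥ 845/16 so v_max reached
t_a = (65/4)/5 = 13/4; v_peak = 65/4
d_cruise = 455/4 − 845/16 = 975/16; t_c = (975/16)/(65/4) = 15/4
T = 2·13/4 + 15/4 = 41/4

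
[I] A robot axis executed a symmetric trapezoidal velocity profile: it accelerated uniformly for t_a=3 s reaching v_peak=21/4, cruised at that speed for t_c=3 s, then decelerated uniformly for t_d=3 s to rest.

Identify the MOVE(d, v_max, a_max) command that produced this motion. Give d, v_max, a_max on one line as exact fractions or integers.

a_max = (21/4)/3 = 7/4
d_a = ½·21/4·3 = 63/8; d_c = 21/4·3 = 63/4
d = 2·63/8 + 63/4 = 63/2
t_c = 3 > 0 so v_max = 21/4

d=63/2 v_max=21/4 a_max=7/4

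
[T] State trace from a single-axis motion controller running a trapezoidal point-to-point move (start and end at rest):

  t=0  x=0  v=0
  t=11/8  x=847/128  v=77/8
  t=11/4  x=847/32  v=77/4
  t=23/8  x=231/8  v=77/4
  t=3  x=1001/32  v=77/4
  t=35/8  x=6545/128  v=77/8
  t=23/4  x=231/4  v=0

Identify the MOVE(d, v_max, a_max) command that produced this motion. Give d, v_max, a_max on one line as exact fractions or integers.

final state: t=23/4, x=231/4, v=0 → d = 231/4
a_max = (77/8−0)/(11/8−0) = 7
max v = 77/4 over t∈[11/4,3] → v_max = 77/4
check: 77/4·(11/4+1/4) = 231/4 ✓

d=231/4 v_max=77/4 a_max=7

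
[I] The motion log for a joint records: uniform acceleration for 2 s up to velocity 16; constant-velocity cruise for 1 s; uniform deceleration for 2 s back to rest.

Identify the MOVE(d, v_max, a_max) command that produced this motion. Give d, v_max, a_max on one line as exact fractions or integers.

d=48 v_max=16 a_max=8

a_max = 16/2 = 8
d_a = ½·16·2 = 16; d_c = 16·1 = 16
d = 2·16 + 16 = 48
t_c = 1 > 0 so v_max = 16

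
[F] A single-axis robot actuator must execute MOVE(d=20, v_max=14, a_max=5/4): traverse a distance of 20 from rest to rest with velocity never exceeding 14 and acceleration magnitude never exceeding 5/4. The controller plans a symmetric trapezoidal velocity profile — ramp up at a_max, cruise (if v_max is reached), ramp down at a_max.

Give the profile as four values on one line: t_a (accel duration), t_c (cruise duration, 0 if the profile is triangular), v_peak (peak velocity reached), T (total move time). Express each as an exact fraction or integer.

t_a=4 t_c=0 v_peak=5 T=8

vₘ²/aₘ = 14²/(5/4) = 784/5
20 < 784/5 so t_c = 0
v_peak = √(20·5/4) = √25 = 5
t_a = 5/(5/4) = 4; t_c = 0
T = 2·4 = 8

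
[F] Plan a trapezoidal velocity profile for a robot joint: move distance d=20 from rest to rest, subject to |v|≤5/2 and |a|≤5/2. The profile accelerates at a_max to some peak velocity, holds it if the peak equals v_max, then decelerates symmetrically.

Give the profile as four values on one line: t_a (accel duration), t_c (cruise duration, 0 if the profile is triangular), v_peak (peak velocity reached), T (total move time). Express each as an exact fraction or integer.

(v_max)²/a_max = (5/2)²/(5/2) = 5/2
20 ≥ 5/2 → trapezoidal
t_a = (5/2)/(5/2) = 1; v_peak = 5/2
d_cruise = 20 − 5/2 = 35/2; t_c = (35/2)/(5/2) = 7
T = 2·1 + 7 = 9

t_a=1 t_c=7 v_peak=5/2 T=9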